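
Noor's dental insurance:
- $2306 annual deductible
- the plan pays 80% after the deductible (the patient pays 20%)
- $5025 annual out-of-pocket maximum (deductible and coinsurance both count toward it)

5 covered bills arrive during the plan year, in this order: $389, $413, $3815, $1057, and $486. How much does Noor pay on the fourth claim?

$211.40

Bill 1, $389: fully absorbed by the deductible. Cost to patient: $389. OOP to date $389.
Bill 2, $413: entire amount goes to the deductible. Patient owes $413 (running OOP $802).
Bill 3, $3815: deductible takes $1504, $2311 remains; coinsurance $2311 × 20% = $462.20. Patient owes $1966.20 (running OOP $2768.20).
Bill 4, $1057: deductible already satisfied, so patient's share is 20% × $1057 = $211.40. Patient owes $211.40 (running OOP $2979.60).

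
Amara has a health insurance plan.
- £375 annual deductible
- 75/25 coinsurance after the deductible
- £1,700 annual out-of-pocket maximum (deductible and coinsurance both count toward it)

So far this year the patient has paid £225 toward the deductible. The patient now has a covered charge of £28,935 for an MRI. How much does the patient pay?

£1,475

Deductible still to meet: £375 − £225 = £150.
The remaining £28,785 (= £28,935 − £150) moves to coinsurance.
Patient's 25% share of £28,785 is £7,196.25.
Patient responsibility before any cap: £150 + £7,196.25 = £7,346.25.
That would bring total out-of-pocket to £7,571.25, past the £1,700 cap. The patient is capped at £1,700 − £225 = £1,475 on this claim.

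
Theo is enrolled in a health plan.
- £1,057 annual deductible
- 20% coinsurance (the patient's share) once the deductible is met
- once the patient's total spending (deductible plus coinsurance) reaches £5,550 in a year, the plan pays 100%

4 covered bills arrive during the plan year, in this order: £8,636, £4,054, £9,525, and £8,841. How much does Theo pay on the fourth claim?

Bill 1, £8,636: deductible takes £1,057, £7,579 remains; patient's 20% is £1,515.80. Cost to patient: £2,572.80. OOP to date £2,572.80.
Bill 2, £4,054: 20% coinsurance on £4,054 = £810.80. Cost to patient: £810.80. OOP to date £3,383.60.
Bill 3, £9,525: 20% coinsurance on £9,525 = £1,905. Patient owes £1,905 (running OOP £5,288.60).
Bill 4, £8,841: deductible met; 20% of £8,841 = £1,768.20. OOP would hit £7,056.80 > £5,550, so the cap limits the patient to £5,550 − £5,288.60 = £261.40.

£261.40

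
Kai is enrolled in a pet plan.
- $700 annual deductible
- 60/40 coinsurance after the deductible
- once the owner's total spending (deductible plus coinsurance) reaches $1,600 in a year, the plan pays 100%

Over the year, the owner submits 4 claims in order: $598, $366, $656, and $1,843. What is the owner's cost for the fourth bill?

$532

Bill 1, $598: all of it applies to the deductible. Owner pays $598; OOP now $598.
Bill 2, $366: $102 to deductible, leaving $264; 40% of $264 = $105.60. Owner pays $207.60; OOP now $805.60.
Bill 3, $656: deductible met; 40% of $656 = $262.40. Cost to owner: $262.40. OOP to date $1,068.
Bill 4, $1,843: deductible already satisfied, so owner's share is 40% × $1,843 = $737.20. Adding that to $1,068 gives $1,805.20, past the $1,600 cap; owner pays only $1,600 − $1,068 = $532.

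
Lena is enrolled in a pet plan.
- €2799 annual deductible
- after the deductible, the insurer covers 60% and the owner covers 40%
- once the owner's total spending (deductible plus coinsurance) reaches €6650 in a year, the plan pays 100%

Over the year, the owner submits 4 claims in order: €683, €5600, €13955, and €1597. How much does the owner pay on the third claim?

Claim 1 — €683: entire amount goes to the deductible. Owner pays €683; OOP now €683.
Claim 2 — €5600: deductible takes €2116, €3484 remains; 40% of €3484 = €1393.60. Owner pays €3509.60; OOP now €4192.60.
Claim 3 — €13955: deductible already satisfied, so owner's share is 40% × €13955 = €5582. OOP would hit €9774.60 > €6650, so the cap limits the owner to €6650 − €4192.60 = €2457.40.

€2457.40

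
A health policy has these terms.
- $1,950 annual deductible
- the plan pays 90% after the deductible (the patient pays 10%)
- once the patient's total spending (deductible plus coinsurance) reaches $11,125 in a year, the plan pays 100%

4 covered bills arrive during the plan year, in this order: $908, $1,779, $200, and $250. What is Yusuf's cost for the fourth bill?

$25

Bill 1, $908: fully absorbed by the deductible. Cost to patient: $908. OOP to date $908.
Bill 2, $1,779: $1,042 to deductible, leaving $737; 10% of $737 = $73.70. Cost to patient: $1,115.70. OOP to date $2,023.70.
Bill 3, $200: deductible already satisfied, so patient's share is 10% × $200 = $20. Cost to patient: $20. OOP to date $2,043.70.
Bill 4, $250: deductible met; 10% of $250 = $25. Patient owes $25 (running OOP $2,068.70).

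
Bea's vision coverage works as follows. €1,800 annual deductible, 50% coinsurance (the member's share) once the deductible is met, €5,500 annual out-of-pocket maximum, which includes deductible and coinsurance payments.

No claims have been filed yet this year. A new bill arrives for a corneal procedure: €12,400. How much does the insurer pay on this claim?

€6,900

The full €1,800 deductible is still open; €1,800 of this bill applies to it.
That leaves €12,400 − €1,800 = €10,600 for coinsurance.
Coinsurance: €10,600 × 50% = €5,300.
So the member owes €1,800 + €5,300 = €7,100 before any cap.
Year-to-date out-of-pocket would reach €0 + €7,100 = €7,100, above the €5,500 maximum, so the member pays only €5,500 − €0 = €5,500.
The plan picks up €12,400 − €5,500 = €6,900.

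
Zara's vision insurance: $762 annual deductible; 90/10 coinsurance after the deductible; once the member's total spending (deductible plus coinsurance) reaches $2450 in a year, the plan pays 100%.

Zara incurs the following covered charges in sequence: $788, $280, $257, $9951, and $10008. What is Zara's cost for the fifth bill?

#1 ($788): $762 finishes the deductible; $26 goes to coinsurance; coinsurance $26 × 10% = $2.60. Member pays $764.60; OOP now $764.60.
#2 ($280): deductible met; 10% of $280 = $28. Member owes $28 (running OOP $792.60).
#3 ($257): 10% coinsurance on $257 = $25.70. Cost to member: $25.70. OOP to date $818.30.
#4 ($9951): 10% coinsurance on $9951 = $995.10. Member owes $995.10 (running OOP $1813.40).
#5 ($10008): 10% coinsurance on $10008 = $1000.80. OOP would hit $2814.20 > $2450, so the cap limits the member to $2450 − $1813.40 = $636.60.

$636.60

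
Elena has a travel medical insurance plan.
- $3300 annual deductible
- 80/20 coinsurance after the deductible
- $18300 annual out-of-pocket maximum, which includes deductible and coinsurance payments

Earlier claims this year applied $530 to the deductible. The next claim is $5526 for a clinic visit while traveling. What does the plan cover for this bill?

Deductible still to meet: $3300 − $530 = $2770.
That leaves $5526 − $2770 = $2756 for coinsurance.
Coinsurance: $2756 × 20% = $551.20.
So the traveler owes $2770 + $551.20 = $3321.20 before any cap.
Year-to-date out-of-pocket becomes $530 + $3321.20 = $3851.20, still under the $18300 maximum, so no cap applies.
Insurer pays the balance: $5526 − $3321.20 = $2204.80.

$2204.80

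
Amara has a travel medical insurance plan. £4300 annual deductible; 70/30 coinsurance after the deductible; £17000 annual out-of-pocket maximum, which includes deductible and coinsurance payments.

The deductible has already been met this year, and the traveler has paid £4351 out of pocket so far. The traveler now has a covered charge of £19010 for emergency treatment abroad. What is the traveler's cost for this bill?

The deductible is already satisfied, so the full bill goes to coinsurance.
Traveler's 30% share of £19010 is £5703.
Year-to-date out-of-pocket becomes £4351 + £5703 = £10054, still under the £17000 maximum, so no cap applies.

£5703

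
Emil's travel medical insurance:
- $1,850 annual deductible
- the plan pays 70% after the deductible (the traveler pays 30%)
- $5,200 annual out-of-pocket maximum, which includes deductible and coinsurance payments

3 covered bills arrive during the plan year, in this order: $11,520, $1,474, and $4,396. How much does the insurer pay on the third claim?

$4,389.20

#1 ($11,520): $1,850 to deductible, leaving $9,670; traveler's 30% is $2,901. Traveler owes $4,751 (running OOP $4,751). Insurer: $11,520 − $4,751 = $6,769.
#2 ($1,474): 30% coinsurance on $1,474 = $442.20. Traveler owes $442.20 (running OOP $5,193.20). Plan pays $1,474 − $442.20 = $1,031.80.
#3 ($4,396): deductible already satisfied, so traveler's share is 30% × $4,396 = $1,318.80. OOP would hit $6,512 > $5,200, so the cap limits the traveler to $5,200 − $5,193.20 = $6.80. Insurer: $4,396 − $6.80 = $4,389.20.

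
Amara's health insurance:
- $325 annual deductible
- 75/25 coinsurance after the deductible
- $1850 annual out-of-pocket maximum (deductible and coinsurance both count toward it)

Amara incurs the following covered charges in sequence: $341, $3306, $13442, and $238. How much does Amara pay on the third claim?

$694.50

#1 ($341): deductible takes $325, $16 remains; patient's 25% is $4. Patient owes $329 (running OOP $329).
#2 ($3306): 25% coinsurance on $3306 = $826.50. Cost to patient: $826.50. OOP to date $1155.50.
#3 ($13442): 25% coinsurance on $13442 = $3360.50. Adding that to $1155.50 gives $4516, past the $1850 cap; patient pays only $1850 − $1155.50 = $694.50.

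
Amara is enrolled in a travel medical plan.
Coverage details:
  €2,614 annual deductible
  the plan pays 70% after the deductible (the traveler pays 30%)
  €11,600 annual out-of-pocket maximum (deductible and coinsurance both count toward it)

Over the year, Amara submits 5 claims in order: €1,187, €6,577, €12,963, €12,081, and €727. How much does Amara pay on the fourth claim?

#1 (€1,187): all of it applies to the deductible. Traveler owes €1,187 (running OOP €1,187).
#2 (€6,577): €1,427 to deductible, leaving €5,150; traveler's 30% is €1,545. Traveler pays €2,972; OOP now €4,159.
#3 (€12,963): deductible met; 30% of €12,963 = €3,888.90. Traveler owes €3,888.90 (running OOP €8,047.90).
#4 (€12,081): deductible already satisfied, so traveler's share is 30% × €12,081 = €3,624.30. That would push OOP to €11,672.20, over the €11,600 cap, so traveler pays €11,600 − €8,047.90 = €3,552.10.

€3,552.10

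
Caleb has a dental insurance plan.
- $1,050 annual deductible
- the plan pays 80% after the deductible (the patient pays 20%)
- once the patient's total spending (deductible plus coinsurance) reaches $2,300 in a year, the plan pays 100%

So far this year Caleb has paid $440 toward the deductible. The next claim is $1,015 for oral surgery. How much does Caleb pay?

$691

Deductible still to meet: $1,050 − $440 = $610.
The remaining $405 (= $1,015 − $610) moves to coinsurance.
Coinsurance: $405 × 20% = $81.
Patient responsibility before any cap: $610 + $81 = $691.
Cumulative spending $440 + $691 = $1,131 stays under the $2,300 maximum.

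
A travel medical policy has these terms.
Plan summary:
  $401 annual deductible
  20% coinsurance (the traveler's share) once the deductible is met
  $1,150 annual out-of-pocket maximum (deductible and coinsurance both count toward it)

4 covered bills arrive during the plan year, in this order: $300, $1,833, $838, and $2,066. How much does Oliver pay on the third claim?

Claim 1 ($300): all of it applies to the deductible. Traveler owes $300 (running OOP $300).
Claim 2 ($1,833): $101 finishes the deductible; $1,732 goes to coinsurance; coinsurance $1,732 × 20% = $346.40. Traveler pays $447.40; OOP now $747.40.
Claim 3 ($838): 20% coinsurance on $838 = $167.60. Cost to traveler: $167.60. OOP to date $915.

$167.60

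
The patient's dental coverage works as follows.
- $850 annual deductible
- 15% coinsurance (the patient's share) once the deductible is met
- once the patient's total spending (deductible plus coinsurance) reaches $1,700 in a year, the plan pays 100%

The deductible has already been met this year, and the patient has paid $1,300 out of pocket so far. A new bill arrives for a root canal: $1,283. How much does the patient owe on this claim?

$192.45

With the deductible met, the entire $1,283 is subject to coinsurance.
Coinsurance: $1,283 × 15% = $192.45.
Total out-of-pocket so far would be $1,300 + $192.45 = $1,492.45, below the $1,700 cap — no reduction.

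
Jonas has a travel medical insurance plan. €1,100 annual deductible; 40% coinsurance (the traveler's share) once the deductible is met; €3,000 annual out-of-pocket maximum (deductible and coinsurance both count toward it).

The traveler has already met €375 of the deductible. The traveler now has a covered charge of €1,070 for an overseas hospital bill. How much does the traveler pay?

€863

€375 of the €1,100 deductible is already met, leaving €725.
That leaves €1,070 − €725 = €345 for coinsurance.
Traveler's 40% share of €345 is €138.
So the traveler owes €725 + €138 = €863 before any cap.
Total out-of-pocket so far would be €375 + €863 = €1,238, below the €3,000 cap — no reduction.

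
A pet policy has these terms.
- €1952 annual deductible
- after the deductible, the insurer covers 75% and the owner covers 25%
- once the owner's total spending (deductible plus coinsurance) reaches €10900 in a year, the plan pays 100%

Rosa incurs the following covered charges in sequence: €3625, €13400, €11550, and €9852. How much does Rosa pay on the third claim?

€2887.50

Claim 1 — €3625: €1952 finishes the deductible; €1673 goes to coinsurance; 25% of €1673 = €418.25. Owner pays €2370.25; OOP now €2370.25.
Claim 2 — €13400: deductible already satisfied, so owner's share is 25% × €13400 = €3350. Owner owes €3350 (running OOP €5720.25).
Claim 3 — €11550: 25% coinsurance on €11550 = €2887.50. Owner owes €2887.50 (running OOP €8607.75).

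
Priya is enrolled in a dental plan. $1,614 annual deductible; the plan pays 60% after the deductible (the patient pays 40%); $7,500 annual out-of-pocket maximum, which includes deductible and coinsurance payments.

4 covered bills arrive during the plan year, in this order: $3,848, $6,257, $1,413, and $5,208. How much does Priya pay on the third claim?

$565.20

Claim 1 ($3,848): $1,614 to deductible, leaving $2,234; patient's 40% is $893.60. Patient pays $2,507.60; OOP now $2,507.60.
Claim 2 ($6,257): 40% coinsurance on $6,257 = $2,502.80. Cost to patient: $2,502.80. OOP to date $5,010.40.
Claim 3 ($1,413): 40% coinsurance on $1,413 = $565.20. Patient owes $565.20 (running OOP $5,575.60).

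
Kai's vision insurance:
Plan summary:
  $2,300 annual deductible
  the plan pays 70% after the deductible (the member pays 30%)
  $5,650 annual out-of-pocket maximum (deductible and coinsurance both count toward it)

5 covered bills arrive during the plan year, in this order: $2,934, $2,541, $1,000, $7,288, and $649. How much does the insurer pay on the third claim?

$700

Claim 1 ($2,934): $2,300 finishes the deductible; $634 goes to coinsurance; 30% of $634 = $190.20. Member owes $2,490.20 (running OOP $2,490.20). Plan pays $2,934 − $2,490.20 = $443.80.
Claim 2 ($2,541): 30% coinsurance on $2,541 = $762.30. Member pays $762.30; OOP now $3,252.50. Plan pays $2,541 − $762.30 = $1,778.70.
Claim 3 ($1,000): deductible already satisfied, so member's share is 30% × $1,000 = $300. Member pays $300; OOP now $3,552.50. Plan pays $1,000 − $300 = $700.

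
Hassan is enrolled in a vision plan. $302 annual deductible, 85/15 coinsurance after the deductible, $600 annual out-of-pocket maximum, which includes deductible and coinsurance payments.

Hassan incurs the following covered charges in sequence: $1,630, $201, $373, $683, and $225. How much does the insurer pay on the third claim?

Claim 1 — $1,630: deductible takes $302, $1,328 remains; member's 15% is $199.20. Member pays $501.20; OOP now $501.20. Insurer: $1,630 − $501.20 = $1,128.80.
Claim 2 — $201: deductible already satisfied, so member's share is 15% × $201 = $30.15. Member pays $30.15; OOP now $531.35. Plan pays $201 − $30.15 = $170.85.
Claim 3 — $373: 15% coinsurance on $373 = $55.95. Member pays $55.95; OOP now $587.30. Insurer: $373 − $55.95 = $317.05.

$317.05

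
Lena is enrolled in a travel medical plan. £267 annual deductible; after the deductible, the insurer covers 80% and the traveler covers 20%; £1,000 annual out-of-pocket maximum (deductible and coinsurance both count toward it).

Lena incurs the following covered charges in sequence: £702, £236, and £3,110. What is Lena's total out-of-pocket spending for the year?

£1,000

Bill 1, £702: £267 to deductible, leaving £435; traveler's 20% is £87. Cost to traveler: £354. OOP to date £354.
Bill 2, £236: deductible met; 20% of £236 = £47.20. Traveler pays £47.20; OOP now £401.20.
Bill 3, £3,110: deductible met; 20% of £3,110 = £622. That would push OOP to £1,023.20, over the £1,000 cap, so traveler pays £1,000 − £401.20 = £598.80.
Summing the traveler's payments: £354 + £47.20 + £598.80 = £1,000.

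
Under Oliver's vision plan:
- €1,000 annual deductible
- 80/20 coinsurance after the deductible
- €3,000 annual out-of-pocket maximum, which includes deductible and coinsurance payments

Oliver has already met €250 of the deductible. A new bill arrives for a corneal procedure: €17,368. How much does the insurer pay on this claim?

€14,618

Deductible still to meet: €1,000 − €250 = €750.
After the €750 deductible portion, €17,368 − €750 = €16,618 is subject to coinsurance.
20% of €16,618 = €3,323.60 falls to the member.
Member responsibility before any cap: €750 + €3,323.60 = €4,073.60.
That would bring total out-of-pocket to €4,323.60, past the €3,000 cap. The member is capped at €3,000 − €250 = €2,750 on this claim.
The insurer covers the remainder: €17,368 − €2,750 = €14,618.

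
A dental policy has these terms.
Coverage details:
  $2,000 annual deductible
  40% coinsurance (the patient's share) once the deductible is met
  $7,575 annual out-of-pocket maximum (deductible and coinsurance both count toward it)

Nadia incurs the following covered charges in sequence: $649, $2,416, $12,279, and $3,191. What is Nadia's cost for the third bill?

#1 ($649): fully absorbed by the deductible. Patient owes $649 (running OOP $649).
#2 ($2,416): $1,351 finishes the deductible; $1,065 goes to coinsurance; patient's 40% is $426. Patient owes $1,777 (running OOP $2,426).
#3 ($12,279): deductible already satisfied, so patient's share is 40% × $12,279 = $4,911.60. Patient owes $4,911.60 (running OOP $7,337.60).

$4,911.60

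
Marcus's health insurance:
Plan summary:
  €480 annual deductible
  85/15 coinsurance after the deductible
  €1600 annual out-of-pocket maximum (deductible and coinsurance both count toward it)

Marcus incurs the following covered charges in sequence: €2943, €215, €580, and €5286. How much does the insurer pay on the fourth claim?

€4654.70

Claim 1 — €2943: €480 to deductible, leaving €2463; patient's 15% is €369.45. Patient owes €849.45 (running OOP €849.45). Insurer: €2943 − €849.45 = €2093.55.
Claim 2 — €215: deductible met; 15% of €215 = €32.25. Patient pays €32.25; OOP now €881.70. Insurer: €215 − €32.25 = €182.75.
Claim 3 — €580: deductible already satisfied, so patient's share is 15% × €580 = €87. Patient pays €87; OOP now €968.70. Insurer: €580 − €87 = €493.
Claim 4 — €5286: deductible met; 15% of €5286 = €792.90. OOP would hit €1761.60 > €1600, so the cap limits the patient to €1600 − €968.70 = €631.30. Plan pays €5286 − €631.30 = €4654.70.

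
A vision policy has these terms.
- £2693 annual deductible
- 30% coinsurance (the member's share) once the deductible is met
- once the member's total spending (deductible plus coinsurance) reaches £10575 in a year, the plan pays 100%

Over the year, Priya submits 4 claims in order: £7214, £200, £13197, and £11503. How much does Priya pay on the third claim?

£3959.10

Claim 1 — £7214: £2693 finishes the deductible; £4521 goes to coinsurance; coinsurance £4521 × 30% = £1356.30. Member pays £4049.30; OOP now £4049.30.
Claim 2 — £200: deductible already satisfied, so member's share is 30% × £200 = £60. Member pays £60; OOP now £4109.30.
Claim 3 — £13197: 30% coinsurance on £13197 = £3959.10. Cost to member: £3959.10. OOP to date £8068.40.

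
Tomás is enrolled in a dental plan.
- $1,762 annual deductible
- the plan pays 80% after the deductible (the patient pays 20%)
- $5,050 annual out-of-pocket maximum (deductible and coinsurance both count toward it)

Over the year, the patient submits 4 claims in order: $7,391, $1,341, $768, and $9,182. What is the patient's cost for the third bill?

Bill 1, $7,391: $1,762 finishes the deductible; $5,629 goes to coinsurance; coinsurance $5,629 × 20% = $1,125.80. Cost to patient: $2,887.80. OOP to date $2,887.80.
Bill 2, $1,341: 20% coinsurance on $1,341 = $268.20. Patient pays $268.20; OOP now $3,156.
Bill 3, $768: deductible met; 20% of $768 = $153.60. Patient owes $153.60 (running OOP $3,309.60).

$153.60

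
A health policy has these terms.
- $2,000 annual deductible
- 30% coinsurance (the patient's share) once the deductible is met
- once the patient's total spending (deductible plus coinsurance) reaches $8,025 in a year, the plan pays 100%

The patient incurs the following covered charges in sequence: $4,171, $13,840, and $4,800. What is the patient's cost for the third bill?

$1,221.70

Bill 1, $4,171: $2,000 finishes the deductible; $2,171 goes to coinsurance; coinsurance $2,171 × 30% = $651.30. Patient pays $2,651.30; OOP now $2,651.30.
Bill 2, $13,840: 30% coinsurance on $13,840 = $4,152. Patient pays $4,152; OOP now $6,803.30.
Bill 3, $4,800: deductible already satisfied, so patient's share is 30% × $4,800 = $1,440. That would push OOP to $8,243.30, over the $8,025 cap, so patient pays $8,025 − $6,803.30 = $1,221.70.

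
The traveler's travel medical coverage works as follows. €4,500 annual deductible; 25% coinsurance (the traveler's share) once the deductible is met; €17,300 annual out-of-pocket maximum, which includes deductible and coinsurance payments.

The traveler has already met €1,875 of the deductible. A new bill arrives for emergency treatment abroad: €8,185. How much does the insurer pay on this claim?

Remaining deductible: €4,500 − €1,875 = €2,625.
After the €2,625 deductible portion, €8,185 − €2,625 = €5,560 is subject to coinsurance.
25% of €5,560 = €1,390 falls to the traveler.
So the traveler owes €2,625 + €1,390 = €4,015 before any cap.
Year-to-date out-of-pocket becomes €1,875 + €4,015 = €5,890, still under the €17,300 maximum, so no cap applies.
The insurer covers the remainder: €8,185 − €4,015 = €4,170.

€4,170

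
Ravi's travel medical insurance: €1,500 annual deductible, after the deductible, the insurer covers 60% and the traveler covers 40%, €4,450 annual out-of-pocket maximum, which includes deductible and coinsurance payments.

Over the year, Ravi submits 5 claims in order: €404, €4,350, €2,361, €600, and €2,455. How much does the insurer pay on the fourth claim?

€360

Bill 1, €404: all of it applies to the deductible. Traveler owes €404 (running OOP €404). Insurer: €404 − €404 = €0.
Bill 2, €4,350: €1,096 to deductible, leaving €3,254; traveler's 40% is €1,301.60. Traveler owes €2,397.60 (running OOP €2,801.60). Insurer: €4,350 − €2,397.60 = €1,952.40.
Bill 3, €2,361: deductible already satisfied, so traveler's share is 40% × €2,361 = €944.40. Cost to traveler: €944.40. OOP to date €3,746. Insurer: €2,361 − €944.40 = €1,416.60.
Bill 4, €600: 40% coinsurance on €600 = €240. Cost to traveler: €240. OOP to date €3,986. Plan pays €600 − €240 = €360.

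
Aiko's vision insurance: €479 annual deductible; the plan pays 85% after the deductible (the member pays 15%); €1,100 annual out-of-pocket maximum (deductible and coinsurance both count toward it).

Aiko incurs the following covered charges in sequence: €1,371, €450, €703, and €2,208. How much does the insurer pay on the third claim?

Bill 1, €1,371: €479 to deductible, leaving €892; member's 15% is €133.80. Member owes €612.80 (running OOP €612.80). Plan pays €1,371 − €612.80 = €758.20.
Bill 2, €450: deductible already satisfied, so member's share is 15% × €450 = €67.50. Member owes €67.50 (running OOP €680.30). Plan pays €450 − €67.50 = €382.50.
Bill 3, €703: deductible already satisfied, so member's share is 15% × €703 = €105.45. Cost to member: €105.45. OOP to date €785.75. Insurer: €703 − €105.45 = €597.55.

€597.55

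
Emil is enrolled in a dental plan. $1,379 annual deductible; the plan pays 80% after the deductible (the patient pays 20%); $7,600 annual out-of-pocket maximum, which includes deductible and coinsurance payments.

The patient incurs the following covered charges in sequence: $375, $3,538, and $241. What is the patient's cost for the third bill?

Bill 1, $375: all of it applies to the deductible. Cost to patient: $375. OOP to date $375.
Bill 2, $3,538: $1,004 to deductible, leaving $2,534; 20% of $2,534 = $506.80. Cost to patient: $1,510.80. OOP to date $1,885.80.
Bill 3, $241: deductible met; 20% of $241 = $48.20. Cost to patient: $48.20. OOP to date $1,934.

$48.20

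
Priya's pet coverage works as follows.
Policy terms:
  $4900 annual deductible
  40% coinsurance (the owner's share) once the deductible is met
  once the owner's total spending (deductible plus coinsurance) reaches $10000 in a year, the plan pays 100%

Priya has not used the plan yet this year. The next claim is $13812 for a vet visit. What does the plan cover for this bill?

Nothing has been paid toward the $4900 deductible, so the first $4900 of this charge is applied there.
After the $4900 deductible portion, $13812 − $4900 = $8912 is subject to coinsurance.
40% of $8912 = $3564.80 falls to the owner.
So the owner owes $4900 + $3564.80 = $8464.80 before any cap.
Cumulative spending $0 + $8464.80 = $8464.80 stays under the $10000 maximum.
Insurer pays the balance: $13812 − $8464.80 = $5347.20.

$5347.20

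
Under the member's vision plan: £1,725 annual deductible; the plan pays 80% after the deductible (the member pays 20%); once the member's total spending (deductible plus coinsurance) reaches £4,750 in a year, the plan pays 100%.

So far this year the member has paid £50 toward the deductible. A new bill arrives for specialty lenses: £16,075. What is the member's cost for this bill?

£4,555

£50 of the £1,725 deductible is already met, leaving £1,675.
The remaining £14,400 (= £16,075 − £1,675) moves to coinsurance.
Coinsurance: £14,400 × 20% = £2,880.
Member responsibility before any cap: £1,675 + £2,880 = £4,555.
Total out-of-pocket so far would be £50 + £4,555 = £4,605, below the £4,750 cap — no reduction.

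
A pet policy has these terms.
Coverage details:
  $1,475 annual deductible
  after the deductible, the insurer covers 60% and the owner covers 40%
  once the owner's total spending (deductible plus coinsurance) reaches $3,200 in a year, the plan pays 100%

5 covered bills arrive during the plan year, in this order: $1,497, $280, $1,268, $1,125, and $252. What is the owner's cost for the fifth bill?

$100.80

Claim 1 — $1,497: $1,475 to deductible, leaving $22; 40% of $22 = $8.80. Cost to owner: $1,483.80. OOP to date $1,483.80.
Claim 2 — $280: deductible already satisfied, so owner's share is 40% × $280 = $112. Owner owes $112 (running OOP $1,595.80).
Claim 3 — $1,268: deductible met; 40% of $1,268 = $507.20. Owner owes $507.20 (running OOP $2,103).
Claim 4 — $1,125: deductible already satisfied, so owner's share is 40% × $1,125 = $450. Owner owes $450 (running OOP $2,553).
Claim 5 — $252: deductible already satisfied, so owner's share is 40% × $252 = $100.80. Owner pays $100.80; OOP now $2,653.80.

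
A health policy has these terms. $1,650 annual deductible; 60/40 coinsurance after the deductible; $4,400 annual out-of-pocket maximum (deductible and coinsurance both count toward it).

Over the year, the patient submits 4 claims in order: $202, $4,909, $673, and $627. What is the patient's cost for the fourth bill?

Claim 1 ($202): entire amount goes to the deductible. Patient pays $202; OOP now $202.
Claim 2 ($4,909): deductible takes $1,448, $3,461 remains; coinsurance $3,461 × 40% = $1,384.40. Patient pays $2,832.40; OOP now $3,034.40.
Claim 3 ($673): 40% coinsurance on $673 = $269.20. Patient pays $269.20; OOP now $3,303.60.
Claim 4 ($627): 40% coinsurance on $627 = $250.80. Patient pays $250.80; OOP now $3,554.40.

$250.80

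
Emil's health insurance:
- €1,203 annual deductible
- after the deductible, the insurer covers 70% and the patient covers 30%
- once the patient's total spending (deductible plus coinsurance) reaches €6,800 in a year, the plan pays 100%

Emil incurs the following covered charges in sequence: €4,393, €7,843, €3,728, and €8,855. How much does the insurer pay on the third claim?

Claim 1 — €4,393: €1,203 finishes the deductible; €3,190 goes to coinsurance; 30% of €3,190 = €957. Patient pays €2,160; OOP now €2,160. Insurer: €4,393 − €2,160 = €2,233.
Claim 2 — €7,843: deductible met; 30% of €7,843 = €2,352.90. Patient owes €2,352.90 (running OOP €4,512.90). Plan pays €7,843 − €2,352.90 = €5,490.10.
Claim 3 — €3,728: 30% coinsurance on €3,728 = €1,118.40. Patient pays €1,118.40; OOP now €5,631.30. Insurer: €3,728 − €1,118.40 = €2,609.60.

€2,609.60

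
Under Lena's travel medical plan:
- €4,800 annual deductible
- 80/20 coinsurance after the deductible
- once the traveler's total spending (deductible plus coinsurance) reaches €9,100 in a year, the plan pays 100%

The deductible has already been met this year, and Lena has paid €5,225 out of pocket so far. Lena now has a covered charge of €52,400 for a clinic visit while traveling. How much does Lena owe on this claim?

€3,875

With the deductible met, the entire €52,400 is subject to coinsurance.
20% of €52,400 = €10,480 falls to the traveler.
Year-to-date out-of-pocket would reach €5,225 + €10,480 = €15,705, above the €9,100 maximum, so the traveler pays only €9,100 − €5,225 = €3,875.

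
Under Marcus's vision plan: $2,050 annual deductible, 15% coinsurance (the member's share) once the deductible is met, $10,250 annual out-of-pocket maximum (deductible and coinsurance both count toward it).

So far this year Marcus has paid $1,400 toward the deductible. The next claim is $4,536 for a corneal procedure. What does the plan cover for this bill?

Deductible still to meet: $2,050 − $1,400 = $650.
The remaining $3,886 (= $4,536 − $650) moves to coinsurance.
15% of $3,886 = $582.90 falls to the member.
That puts the member's cost at $650 + $582.90 = $1,232.90 before any cap.
Cumulative spending $1,400 + $1,232.90 = $2,632.90 stays under the $10,250 maximum.
The insurer covers the remainder: $4,536 − $1,232.90 = $3,303.10.

$3,303.10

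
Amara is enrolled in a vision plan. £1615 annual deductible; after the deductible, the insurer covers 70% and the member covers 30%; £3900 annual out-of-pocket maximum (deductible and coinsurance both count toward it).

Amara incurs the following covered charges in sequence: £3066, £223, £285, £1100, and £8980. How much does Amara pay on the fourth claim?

Bill 1, £3066: £1615 finishes the deductible; £1451 goes to coinsurance; member's 30% is £435.30. Member owes £2050.30 (running OOP £2050.30).
Bill 2, £223: 30% coinsurance on £223 = £66.90. Member owes £66.90 (running OOP £2117.20).
Bill 3, £285: deductible met; 30% of £285 = £85.50. Member pays £85.50; OOP now £2202.70.
Bill 4, £1100: deductible met; 30% of £1100 = £330. Member owes £330 (running OOP £2532.70).

£330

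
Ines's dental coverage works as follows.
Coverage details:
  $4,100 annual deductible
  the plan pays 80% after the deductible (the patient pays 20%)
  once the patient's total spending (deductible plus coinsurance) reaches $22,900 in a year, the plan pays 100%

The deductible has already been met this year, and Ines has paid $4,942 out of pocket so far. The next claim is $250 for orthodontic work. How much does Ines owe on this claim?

$50

The deductible is already satisfied, so the full bill goes to coinsurance.
20% of $250 = $50 falls to the patient.
Total out-of-pocket so far would be $4,942 + $50 = $4,992, below the $22,900 cap — no reduction.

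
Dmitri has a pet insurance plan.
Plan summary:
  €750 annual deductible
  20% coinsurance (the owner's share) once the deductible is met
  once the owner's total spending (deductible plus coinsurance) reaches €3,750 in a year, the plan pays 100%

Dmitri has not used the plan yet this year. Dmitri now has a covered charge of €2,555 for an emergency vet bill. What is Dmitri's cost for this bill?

The full €750 deductible is still open; €750 of this bill applies to it.
The remaining €1,805 (= €2,555 − €750) moves to coinsurance.
Coinsurance: €1,805 × 20% = €361.
So the owner owes €750 + €361 = €1,111 before any cap.
Cumulative spending €0 + €1,111 = €1,111 stays under the €3,750 maximum.

€1,111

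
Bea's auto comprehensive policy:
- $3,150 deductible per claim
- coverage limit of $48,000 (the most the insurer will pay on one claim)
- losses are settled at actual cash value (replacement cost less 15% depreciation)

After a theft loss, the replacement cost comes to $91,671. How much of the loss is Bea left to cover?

$43,671

Depreciate 15%: the covered value is $91,671 × 0.85 = $77,920.35.
Less the $3,150 deductible: $77,920.35 − $3,150 = $74,770.35.
The $48,000 per-incident cap binds; insurer pays $48,000.
The policyholder bears the rest of the original loss: $91,671 − $48,000 = $43,671.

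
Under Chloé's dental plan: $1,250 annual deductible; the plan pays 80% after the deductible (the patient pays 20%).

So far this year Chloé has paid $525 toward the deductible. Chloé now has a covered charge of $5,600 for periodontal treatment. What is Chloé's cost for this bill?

$1,700

Remaining deductible: $1,250 − $525 = $725.
The remaining $4,875 (= $5,600 − $725) moves to coinsurance.
20% of $4,875 = $975 falls to the patient.
That puts the patient's cost at $725 + $975 = $1,700.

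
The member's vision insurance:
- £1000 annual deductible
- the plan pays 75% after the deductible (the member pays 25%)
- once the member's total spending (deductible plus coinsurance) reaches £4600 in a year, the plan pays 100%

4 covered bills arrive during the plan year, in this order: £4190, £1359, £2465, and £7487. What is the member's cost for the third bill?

£616.25

#1 (£4190): £1000 to deductible, leaving £3190; 25% of £3190 = £797.50. Cost to member: £1797.50. OOP to date £1797.50.
#2 (£1359): deductible already satisfied, so member's share is 25% × £1359 = £339.75. Member pays £339.75; OOP now £2137.25.
#3 (£2465): deductible already satisfied, so member's share is 25% × £2465 = £616.25. Member owes £616.25 (running OOP £2753.50).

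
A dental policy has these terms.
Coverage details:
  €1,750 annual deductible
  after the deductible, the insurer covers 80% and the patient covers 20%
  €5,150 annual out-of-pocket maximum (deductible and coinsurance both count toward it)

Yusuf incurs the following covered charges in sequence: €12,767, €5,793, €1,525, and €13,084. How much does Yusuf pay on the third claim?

€38

Bill 1, €12,767: €1,750 finishes the deductible; €11,017 goes to coinsurance; coinsurance €11,017 × 20% = €2,203.40. Cost to patient: €3,953.40. OOP to date €3,953.40.
Bill 2, €5,793: 20% coinsurance on €5,793 = €1,158.60. Cost to patient: €1,158.60. OOP to date €5,112.
Bill 3, €1,525: deductible already satisfied, so patient's share is 20% × €1,525 = €305. That would push OOP to €5,417, over the €5,150 cap, so patient pays €5,150 − €5,112 = €38.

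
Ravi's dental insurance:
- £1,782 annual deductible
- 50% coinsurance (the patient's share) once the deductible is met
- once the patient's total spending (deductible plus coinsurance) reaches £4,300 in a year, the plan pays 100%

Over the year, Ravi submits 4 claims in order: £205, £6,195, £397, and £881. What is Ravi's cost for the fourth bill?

£10.50

#1 (£205): entire amount goes to the deductible. Patient pays £205; OOP now £205.
#2 (£6,195): £1,577 finishes the deductible; £4,618 goes to coinsurance; patient's 50% is £2,309. Patient owes £3,886 (running OOP £4,091).
#3 (£397): deductible already satisfied, so patient's share is 50% × £397 = £198.50. Patient owes £198.50 (running OOP £4,289.50).
#4 (£881): deductible met; 50% of £881 = £440.50. That would push OOP to £4,730, over the £4,300 cap, so patient pays £4,300 − £4,289.50 = £10.50.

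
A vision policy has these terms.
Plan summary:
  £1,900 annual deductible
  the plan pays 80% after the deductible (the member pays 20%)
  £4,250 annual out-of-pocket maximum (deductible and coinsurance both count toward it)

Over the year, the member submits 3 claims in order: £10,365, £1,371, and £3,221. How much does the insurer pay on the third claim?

Bill 1, £10,365: deductible takes £1,900, £8,465 remains; 20% of £8,465 = £1,693. Member owes £3,593 (running OOP £3,593). Plan pays £10,365 − £3,593 = £6,772.
Bill 2, £1,371: 20% coinsurance on £1,371 = £274.20. Member owes £274.20 (running OOP £3,867.20). Insurer: £1,371 − £274.20 = £1,096.80.
Bill 3, £3,221: deductible already satisfied, so member's share is 20% × £3,221 = £644.20. That would push OOP to £4,511.40, over the £4,250 cap, so member pays £4,250 − £3,867.20 = £382.80. Plan pays £3,221 − £382.80 = £2,838.20.

£2,838.20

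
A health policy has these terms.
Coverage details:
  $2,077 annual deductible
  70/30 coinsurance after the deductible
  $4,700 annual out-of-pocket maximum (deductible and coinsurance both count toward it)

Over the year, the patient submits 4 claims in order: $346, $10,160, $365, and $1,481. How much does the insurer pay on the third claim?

$270.70

#1 ($346): fully absorbed by the deductible. Patient pays $346; OOP now $346. Insurer: $346 − $346 = $0.
#2 ($10,160): $1,731 to deductible, leaving $8,429; coinsurance $8,429 × 30% = $2,528.70. Cost to patient: $4,259.70. OOP to date $4,605.70. Plan pays $10,160 − $4,259.70 = $5,900.30.
#3 ($365): deductible met; 30% of $365 = $109.50. That would push OOP to $4,715.20, over the $4,700 cap, so patient pays $4,700 − $4,605.70 = $94.30. Insurer: $365 − $94.30 = $270.70.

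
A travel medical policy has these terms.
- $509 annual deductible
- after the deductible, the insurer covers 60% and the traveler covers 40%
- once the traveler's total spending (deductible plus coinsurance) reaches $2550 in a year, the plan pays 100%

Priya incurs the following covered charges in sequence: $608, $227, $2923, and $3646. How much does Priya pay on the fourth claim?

$741.40

Claim 1 ($608): deductible takes $509, $99 remains; coinsurance $99 × 40% = $39.60. Cost to traveler: $548.60. OOP to date $548.60.
Claim 2 ($227): 40% coinsurance on $227 = $90.80. Traveler owes $90.80 (running OOP $639.40).
Claim 3 ($2923): 40% coinsurance on $2923 = $1169.20. Traveler pays $1169.20; OOP now $1808.60.
Claim 4 ($3646): deductible met; 40% of $3646 = $1458.40. Adding that to $1808.60 gives $3267, past the $2550 cap; traveler pays only $2550 − $1808.60 = $741.40.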